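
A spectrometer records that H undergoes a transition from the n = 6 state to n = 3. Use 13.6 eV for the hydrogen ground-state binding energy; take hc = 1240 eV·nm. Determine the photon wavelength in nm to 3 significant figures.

1090 nm

ΔE = 13.60 × (1/3² − 1/6²) = 13.60 × 0.08333 = 1.133 eV.
λ = hc/ΔE = 1240 / 1.133 = 1090 nm.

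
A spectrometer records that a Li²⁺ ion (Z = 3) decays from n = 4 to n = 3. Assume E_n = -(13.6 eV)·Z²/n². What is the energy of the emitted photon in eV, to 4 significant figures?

5.950 eV

The Bohr energies scale as Z², so for Z = 3: E_n = −122.4/n² eV.
E_4 = −122.4/16 = −7.650 eV and E_3 = −122.4/9 = −13.60 eV.
The photon energy is |E_4 − E_3| = 5.950 eV.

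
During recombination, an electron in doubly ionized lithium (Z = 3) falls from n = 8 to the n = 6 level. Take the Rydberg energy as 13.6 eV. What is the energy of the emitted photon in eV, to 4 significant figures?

The Bohr energies scale as Z², so for Z = 3: E_n = −122.4/n² eV.
E_8 = −122.4/64 = −1.913 eV and E_6 = −122.4/36 = −3.400 eV.
The photon energy is |E_8 − E_6| = 1.488 eV.

1.488 eV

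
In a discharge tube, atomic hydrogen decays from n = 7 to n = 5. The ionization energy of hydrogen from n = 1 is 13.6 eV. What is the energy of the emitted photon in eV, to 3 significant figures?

E_7 = −13.60/49 = −0.2776 eV and E_5 = −13.60/25 = −0.5440 eV.
The photon energy is |E_7 − E_5| = 0.266 eV.

0.266 eV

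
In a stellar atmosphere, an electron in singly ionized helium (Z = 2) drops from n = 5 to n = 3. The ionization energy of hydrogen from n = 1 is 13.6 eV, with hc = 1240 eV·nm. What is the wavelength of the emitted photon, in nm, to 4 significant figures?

320.5 nm

For Z = 2 the level energies scale as Z², so the effective Rydberg energy is 13.6 × 4 = 54.40 eV.
ΔE = 54.40 × (1/3² − 1/5²) = 54.40 × 0.07111 = 3.868 eV.
λ = hc/ΔE = 1240 / 3.868 = 320.5 nm.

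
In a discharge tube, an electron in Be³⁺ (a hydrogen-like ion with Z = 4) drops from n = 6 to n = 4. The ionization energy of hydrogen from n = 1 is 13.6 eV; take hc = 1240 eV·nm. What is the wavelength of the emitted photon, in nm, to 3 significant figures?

164 nm

For Z = 4 the level energies scale as Z², so the effective Rydberg energy is 13.6 × 16 = 217.6 eV.
ΔE = 217.6 × (1/4² − 1/6²) = 217.6 × 0.03472 = 7.556 eV.
λ = hc/ΔE = 1240 / 7.556 = 164 nm.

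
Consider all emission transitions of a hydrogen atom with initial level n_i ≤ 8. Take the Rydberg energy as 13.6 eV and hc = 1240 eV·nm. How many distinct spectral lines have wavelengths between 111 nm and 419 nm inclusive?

4

Enumerate all n_i → n_f pairs with 1 ≤ n_f < n_i ≤ 8 and compute λ = 1240 / [13.6·1·(1/n_f² − 1/n_i²)].
Lines falling in [111, 419] nm: 2→1 (121.6 nm), 8→2 (389.0 nm), 7→2 (397.1 nm), 6→2 (410.3 nm).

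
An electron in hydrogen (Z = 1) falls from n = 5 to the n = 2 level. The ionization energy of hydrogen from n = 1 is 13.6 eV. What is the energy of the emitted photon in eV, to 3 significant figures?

2.86 eV

E_5 = −13.60/25 = −0.5440 eV and E_2 = −13.60/4 = −3.400 eV.
The photon energy is |E_5 − E_2| = 2.86 eV.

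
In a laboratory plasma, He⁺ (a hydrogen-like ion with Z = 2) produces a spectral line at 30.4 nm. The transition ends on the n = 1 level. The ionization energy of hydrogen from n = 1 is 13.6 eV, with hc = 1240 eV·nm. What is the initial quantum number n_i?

The photon energy is ΔE = hc/λ = 1240 / 30.4 = 40.79 eV.
With Z = 2, ΔE = 54.40 × (1/n_f² − 1/n_i²), so 1/n_f² − 1/n_i² = 0.7498.
With n_f = 1: 1/n_i² = 1/1 − 0.7498 = 0.2502, so n_i ≈ 2.00.

n_i = 2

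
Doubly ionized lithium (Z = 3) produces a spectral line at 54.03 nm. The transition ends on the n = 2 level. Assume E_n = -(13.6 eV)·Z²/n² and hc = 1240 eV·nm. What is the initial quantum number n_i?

n_i = 4

The photon energy is ΔE = hc/λ = 1240 / 54.03 = 22.95 eV.
With Z = 3, ΔE = 122.4 × (1/n_f² − 1/n_i²), so 1/n_f² − 1/n_i² = 0.1875.
With n_f = 2: 1/n_i² = 1/4 − 0.1875 = 0.06250, so n_i ≈ 4.00.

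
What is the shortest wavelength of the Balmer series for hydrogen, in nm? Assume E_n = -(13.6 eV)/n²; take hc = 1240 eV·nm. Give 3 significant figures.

365 nm

The Balmer series has lower level n_f = 2; the series limit corresponds to n_i → ∞.
ΔE_max = 13.6 × 1 / 2² = 3.400 eV.
λ_min = 1240 / 3.400 = 365 nm.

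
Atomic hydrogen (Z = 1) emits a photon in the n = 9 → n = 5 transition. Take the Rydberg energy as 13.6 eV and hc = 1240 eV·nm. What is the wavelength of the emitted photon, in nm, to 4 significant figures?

3297 nm

ΔE = 13.60 × (1/5² − 1/9²) = 13.60 × 0.02765 = 0.3761 eV.
λ = hc/ΔE = 1240 / 0.3761 = 3297 nm.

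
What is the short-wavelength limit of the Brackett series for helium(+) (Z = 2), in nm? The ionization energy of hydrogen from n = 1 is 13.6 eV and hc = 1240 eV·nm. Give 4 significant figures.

364.7 nm

The Brackett series has lower level n_f = 4; the series limit corresponds to n_i → ∞.
ΔE_max = 13.6 × 4 / 4² = 3.400 eV.
λ_min = 1240 / 3.400 = 364.7 nm.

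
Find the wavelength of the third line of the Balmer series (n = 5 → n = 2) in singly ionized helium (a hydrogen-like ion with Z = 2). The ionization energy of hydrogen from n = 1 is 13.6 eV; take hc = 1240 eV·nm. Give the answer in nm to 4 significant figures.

108.5 nm

The Balmer series terminates on n_f = 2; the third line has n_i = 2+3 = 5.
ΔE = 54.40 × (1/2² − 1/5²) = 11.42 eV.
λ = 1240 / 11.42 = 108.5 nm.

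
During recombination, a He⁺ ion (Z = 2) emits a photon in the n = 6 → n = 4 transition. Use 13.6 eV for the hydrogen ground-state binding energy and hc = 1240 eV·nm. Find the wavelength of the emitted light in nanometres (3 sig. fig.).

656 nm

For Z = 2 the level energies scale as Z², so the effective Rydberg energy is 13.6 × 4 = 54.40 eV.
ΔE = 54.40 × (1/4² − 1/6²) = 54.40 × 0.03472 = 1.889 eV.
λ = hc/ΔE = 1240 / 1.889 = 656 nm.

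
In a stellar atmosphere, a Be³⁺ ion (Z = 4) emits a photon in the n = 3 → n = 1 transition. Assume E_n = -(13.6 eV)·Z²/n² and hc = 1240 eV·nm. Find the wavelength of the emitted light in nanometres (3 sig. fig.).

6.41 nm

For Z = 4 the level energies scale as Z², so the effective Rydberg energy is 13.6 × 16 = 217.6 eV.
ΔE = 217.6 × (1/1² − 1/3²) = 217.6 × 0.8889 = 193.4 eV.
λ = hc/ΔE = 1240 / 193.4 = 6.41 nm.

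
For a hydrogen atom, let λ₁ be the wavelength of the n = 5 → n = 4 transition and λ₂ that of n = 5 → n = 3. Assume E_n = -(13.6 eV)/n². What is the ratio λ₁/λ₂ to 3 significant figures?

λ ∝ 1/ΔE ∝ 1/(1/n_f² − 1/n_i²), and the Z² and hc factors cancel in the ratio.
λ₁/λ₂ = (1/3² − 1/5²)/(1/4² − 1/5²) = 0.07111/0.02250 = 3.16.

3.16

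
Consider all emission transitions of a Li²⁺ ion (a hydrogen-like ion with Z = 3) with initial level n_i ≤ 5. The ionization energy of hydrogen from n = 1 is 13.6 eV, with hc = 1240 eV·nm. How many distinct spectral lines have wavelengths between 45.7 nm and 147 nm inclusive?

4

Enumerate all n_i → n_f pairs with 1 ≤ n_f < n_i ≤ 5 and compute λ = 1240 / [13.6·9·(1/n_f² − 1/n_i²)].
Lines falling in [45.7, 147] nm: 5→2 (48.24 nm), 4→2 (54.03 nm), 3→2 (72.94 nm), 5→3 (142.5 nm).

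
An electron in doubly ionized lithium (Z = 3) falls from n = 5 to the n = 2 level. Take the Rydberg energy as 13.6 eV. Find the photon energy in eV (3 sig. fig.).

25.7 eV

The Bohr energies scale as Z², so for Z = 3: E_n = −122.4/n² eV.
E_5 = −122.4/25 = −4.896 eV and E_2 = −122.4/4 = −30.60 eV.
The photon energy is |E_5 − E_2| = 25.7 eV.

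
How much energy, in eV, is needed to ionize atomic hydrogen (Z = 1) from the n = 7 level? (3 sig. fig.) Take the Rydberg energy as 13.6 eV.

E_7 = −13.60/49 = −0.278 eV, so ionization (to E = 0) requires 0.278 eV.

0.278 eV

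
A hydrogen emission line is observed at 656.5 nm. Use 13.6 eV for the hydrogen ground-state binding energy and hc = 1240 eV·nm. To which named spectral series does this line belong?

Balmer

ΔE = 1240/656.5 = 1.889 eV.
This matches 13.6 × (1/2² − 1/3²), so n_f = 2: the Balmer series.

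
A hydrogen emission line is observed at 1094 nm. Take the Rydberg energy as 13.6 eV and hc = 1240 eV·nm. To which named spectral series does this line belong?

ΔE = 1240/1094 = 1.133 eV.
This matches 13.6 × (1/3² − 1/6²), so n_f = 3: the Paschen series.

Paschen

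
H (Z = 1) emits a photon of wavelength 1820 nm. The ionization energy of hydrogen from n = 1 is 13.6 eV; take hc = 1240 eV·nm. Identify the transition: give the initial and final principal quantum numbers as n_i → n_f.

The photon energy is ΔE = hc/λ = 1240 / 1820 = 0.6813 eV.
With Z = 1, ΔE = 13.60 × (1/n_f² − 1/n_i²), so 1/n_f² − 1/n_i² = 0.05010.
Trying n_f = 4 gives 1/n_i² = 0.01240, i.e. n_i ≈ 9; this pair matches.

n_i = 9, n_f = 4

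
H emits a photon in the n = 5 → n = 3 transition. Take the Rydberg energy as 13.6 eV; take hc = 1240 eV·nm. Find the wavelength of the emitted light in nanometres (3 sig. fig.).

1280 nm

ΔE = 13.60 × (1/3² − 1/5²) = 13.60 × 0.07111 = 0.9671 eV.
λ = hc/ΔE = 1240 / 0.9671 = 1280 nm.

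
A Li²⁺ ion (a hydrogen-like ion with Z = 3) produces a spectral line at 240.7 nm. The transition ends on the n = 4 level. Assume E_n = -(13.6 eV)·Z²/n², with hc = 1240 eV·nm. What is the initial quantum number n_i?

The photon energy is ΔE = hc/λ = 1240 / 240.7 = 5.152 eV.
With Z = 3, ΔE = 122.4 × (1/n_f² − 1/n_i²), so 1/n_f² − 1/n_i² = 0.04209.
With n_f = 4: 1/n_i² = 1/16 − 0.04209 = 0.02041, so n_i ≈ 7.00.

n_i = 7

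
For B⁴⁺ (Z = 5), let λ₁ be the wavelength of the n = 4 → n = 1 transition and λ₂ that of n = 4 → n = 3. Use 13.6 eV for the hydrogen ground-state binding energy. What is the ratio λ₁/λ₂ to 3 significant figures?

λ ∝ 1/ΔE ∝ 1/(1/n_f² − 1/n_i²), and the Z² and hc factors cancel in the ratio.
λ₁/λ₂ = (1/3² − 1/4²)/(1/1² − 1/4²) = 0.04861/0.9375 = 0.0519.

0.0519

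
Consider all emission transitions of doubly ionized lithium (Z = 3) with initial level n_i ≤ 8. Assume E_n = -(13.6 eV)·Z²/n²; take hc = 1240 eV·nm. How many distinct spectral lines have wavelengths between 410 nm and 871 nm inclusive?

Enumerate all n_i → n_f pairs with 1 ≤ n_f < n_i ≤ 8 and compute λ = 1240 / [13.6·9·(1/n_f² − 1/n_i²)].
Lines falling in [410, 871] nm: 8→5 (415.6 nm), 5→4 (450.3 nm), 7→5 (517.1 nm), 6→5 (828.9 nm), 8→6 (833.6 nm).

5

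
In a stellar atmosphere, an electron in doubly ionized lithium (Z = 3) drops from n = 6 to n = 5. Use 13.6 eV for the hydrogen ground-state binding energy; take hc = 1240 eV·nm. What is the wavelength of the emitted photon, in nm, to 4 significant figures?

For Z = 3 the level energies scale as Z², so the effective Rydberg energy is 13.6 × 9 = 122.4 eV.
ΔE = 122.4 × (1/5² − 1/6²) = 122.4 × 0.01222 = 1.496 eV.
λ = hc/ΔE = 1240 / 1.496 = 828.9 nm.

828.9 nm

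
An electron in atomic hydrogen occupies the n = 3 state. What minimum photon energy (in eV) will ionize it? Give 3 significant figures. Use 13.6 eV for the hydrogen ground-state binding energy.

E_3 = −13.60/9 = −1.51 eV, so ionization (to E = 0) requires 1.51 eV.

1.51 eV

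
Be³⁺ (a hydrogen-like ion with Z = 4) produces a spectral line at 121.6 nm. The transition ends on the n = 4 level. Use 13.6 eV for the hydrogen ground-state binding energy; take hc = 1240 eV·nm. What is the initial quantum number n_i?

The photon energy is ΔE = hc/λ = 1240 / 121.6 = 10.20 eV.
With Z = 4, ΔE = 217.6 × (1/n_f² − 1/n_i²), so 1/n_f² − 1/n_i² = 0.04686.
With n_f = 4: 1/n_i² = 1/16 − 0.04686 = 0.01564, so n_i ≈ 8.00.

n_i = 8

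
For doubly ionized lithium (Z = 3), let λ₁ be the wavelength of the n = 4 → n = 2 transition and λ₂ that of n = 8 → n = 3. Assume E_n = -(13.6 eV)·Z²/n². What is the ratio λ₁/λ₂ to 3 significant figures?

λ ∝ 1/ΔE ∝ 1/(1/n_f² − 1/n_i²), and the Z² and hc factors cancel in the ratio.
λ₁/λ₂ = (1/3² − 1/8²)/(1/2² − 1/4²) = 0.09549/0.1875 = 0.509.

0.509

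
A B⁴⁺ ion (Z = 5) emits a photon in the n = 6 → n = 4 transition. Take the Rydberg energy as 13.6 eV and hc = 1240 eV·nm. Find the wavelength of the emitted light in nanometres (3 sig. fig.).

For Z = 5 the level energies scale as Z², so the effective Rydberg energy is 13.6 × 25 = 340.0 eV.
ΔE = 340.0 × (1/4² − 1/6²) = 340.0 × 0.03472 = 11.81 eV.
λ = hc/ΔE = 1240 / 11.81 = 105 nm.

105 nm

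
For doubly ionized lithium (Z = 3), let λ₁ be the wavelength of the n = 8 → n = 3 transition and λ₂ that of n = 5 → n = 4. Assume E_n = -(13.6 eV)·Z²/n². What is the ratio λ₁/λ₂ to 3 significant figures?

λ ∝ 1/ΔE ∝ 1/(1/n_f² − 1/n_i²), and the Z² and hc factors cancel in the ratio.
λ₁/λ₂ = (1/4² − 1/5²)/(1/3² − 1/8²) = 0.02250/0.09549 = 0.236.

0.236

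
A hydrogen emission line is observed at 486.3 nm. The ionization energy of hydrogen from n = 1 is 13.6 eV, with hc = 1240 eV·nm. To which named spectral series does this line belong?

Balmer

ΔE = 1240/486.3 = 2.550 eV.
This matches 13.6 × (1/2² − 1/4²), so n_f = 2: the Balmer series.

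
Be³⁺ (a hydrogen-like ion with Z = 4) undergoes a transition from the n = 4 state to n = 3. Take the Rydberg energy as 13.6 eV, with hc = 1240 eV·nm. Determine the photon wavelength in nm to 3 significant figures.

117 nm

For Z = 4 the level energies scale as Z², so the effective Rydberg energy is 13.6 × 16 = 217.6 eV.
ΔE = 217.6 × (1/3² − 1/4²) = 217.6 × 0.04861 = 10.58 eV.
λ = hc/ΔE = 1240 / 10.58 = 117 nm.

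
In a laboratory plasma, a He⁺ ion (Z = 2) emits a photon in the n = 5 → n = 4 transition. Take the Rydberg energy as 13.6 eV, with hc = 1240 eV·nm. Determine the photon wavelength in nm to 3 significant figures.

For Z = 2 the level energies scale as Z², so the effective Rydberg energy is 13.6 × 4 = 54.40 eV.
ΔE = 54.40 × (1/4² − 1/5²) = 54.40 × 0.02250 = 1.224 eV.
λ = hc/ΔE = 1240 / 1.224 = 1010 nm.

1010 nm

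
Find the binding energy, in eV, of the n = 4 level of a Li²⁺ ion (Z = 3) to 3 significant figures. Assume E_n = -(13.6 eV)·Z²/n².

7.65 eV

E_n = −13.6 Z²/n² = −122.4/n² eV for Z = 3.
E_4 = −122.4/16 = −7.65 eV, so ionization (to E = 0) requires 7.65 eV.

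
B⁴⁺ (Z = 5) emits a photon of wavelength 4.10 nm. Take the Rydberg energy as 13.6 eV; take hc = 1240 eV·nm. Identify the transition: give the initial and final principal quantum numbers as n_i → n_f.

The photon energy is ΔE = hc/λ = 1240 / 4.10 = 302.4 eV.
With Z = 5, ΔE = 340.0 × (1/n_f² − 1/n_i²), so 1/n_f² − 1/n_i² = 0.8895.
Trying n_f = 1 gives 1/n_i² = 0.1105, i.e. n_i ≈ 3; this pair matches.

n_i = 3, n_f = 1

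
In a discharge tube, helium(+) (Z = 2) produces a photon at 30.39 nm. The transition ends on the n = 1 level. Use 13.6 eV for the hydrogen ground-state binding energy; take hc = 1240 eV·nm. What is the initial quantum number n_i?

n_i = 2

The photon energy is ΔE = hc/λ = 1240 / 30.39 = 40.80 eV.
With Z = 2, ΔE = 54.40 × (1/n_f² − 1/n_i²), so 1/n_f² − 1/n_i² = 0.7501.
With n_f = 1: 1/n_i² = 1/1 − 0.7501 = 0.2499, so n_i ≈ 2.00.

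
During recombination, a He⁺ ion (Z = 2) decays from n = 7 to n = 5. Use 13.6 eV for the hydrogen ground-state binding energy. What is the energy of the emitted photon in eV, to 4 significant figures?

1.066 eV

The Bohr energies scale as Z², so for Z = 2: E_n = −54.40/n² eV.
E_7 = −54.40/49 = −1.110 eV and E_5 = −54.40/25 = −2.176 eV.
The photon energy is |E_7 − E_5| = 1.066 eV.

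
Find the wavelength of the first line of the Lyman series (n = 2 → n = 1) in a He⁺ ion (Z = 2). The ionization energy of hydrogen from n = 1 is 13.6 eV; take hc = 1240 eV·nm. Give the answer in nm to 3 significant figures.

30.4 nm

The Lyman series terminates on n_f = 1; the first line has n_i = 1+1 = 2.
ΔE = 54.40 × (1/1² − 1/2²) = 40.80 eV.
λ = 1240 / 40.80 = 30.4 nm.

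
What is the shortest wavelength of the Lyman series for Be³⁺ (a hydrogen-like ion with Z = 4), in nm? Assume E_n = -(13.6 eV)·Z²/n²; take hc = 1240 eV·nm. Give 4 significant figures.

The Lyman series has lower level n_f = 1; the series limit corresponds to n_i → ∞.
ΔE_max = 13.6 × 16 / 1² = 217.6 eV.
λ_min = 1240 / 217.6 = 5.699 nm.

5.699 nm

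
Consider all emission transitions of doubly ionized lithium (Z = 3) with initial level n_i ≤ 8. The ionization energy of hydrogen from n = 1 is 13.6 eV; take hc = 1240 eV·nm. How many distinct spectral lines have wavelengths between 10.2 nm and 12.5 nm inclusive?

Enumerate all n_i → n_f pairs with 1 ≤ n_f < n_i ≤ 8 and compute λ = 1240 / [13.6·9·(1/n_f² − 1/n_i²)].
Lines falling in [10.2, 12.5] nm: 8→1 (10.29 nm), 7→1 (10.34 nm), 6→1 (10.42 nm), 5→1 (10.55 nm), 4→1 (10.81 nm), 3→1 (11.40 nm).

6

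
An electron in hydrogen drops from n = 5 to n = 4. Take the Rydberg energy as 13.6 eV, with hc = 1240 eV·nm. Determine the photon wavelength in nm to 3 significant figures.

4050 nm

ΔE = 13.60 × (1/4² − 1/5²) = 13.60 × 0.02250 = 0.3060 eV.
λ = hc/ΔE = 1240 / 0.3060 = 4050 nm.
This line belongs to the Brackett series.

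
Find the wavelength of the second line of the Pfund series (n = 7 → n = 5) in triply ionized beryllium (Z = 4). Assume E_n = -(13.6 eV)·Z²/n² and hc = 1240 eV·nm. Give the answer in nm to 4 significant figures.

290.9 nm

The Pfund series terminates on n_f = 5; the second line has n_i = 5+2 = 7.
ΔE = 217.6 × (1/5² − 1/7²) = 4.263 eV.
λ = 1240 / 4.263 = 290.9 nm.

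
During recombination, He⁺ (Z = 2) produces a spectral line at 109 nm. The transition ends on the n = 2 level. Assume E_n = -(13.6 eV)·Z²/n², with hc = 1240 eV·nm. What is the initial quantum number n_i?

n_i = 5

The photon energy is ΔE = hc/λ = 1240 / 109 = 11.38 eV.
With Z = 2, ΔE = 54.40 × (1/n_f² − 1/n_i²), so 1/n_f² − 1/n_i² = 0.2091.
With n_f = 2: 1/n_i² = 1/4 − 0.2091 = 0.04088, so n_i ≈ 4.95.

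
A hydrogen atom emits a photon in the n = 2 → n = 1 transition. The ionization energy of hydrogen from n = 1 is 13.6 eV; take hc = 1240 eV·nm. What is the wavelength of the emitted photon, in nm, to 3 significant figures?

ΔE = 13.60 × (1/1² − 1/2²) = 13.60 × 0.7500 = 10.20 eV.
λ = hc/ΔE = 1240 / 10.20 = 122 nm.

122 nm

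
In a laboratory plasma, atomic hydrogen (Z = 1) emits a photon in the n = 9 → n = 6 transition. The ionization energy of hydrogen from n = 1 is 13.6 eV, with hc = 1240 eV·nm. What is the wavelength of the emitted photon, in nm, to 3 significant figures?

ΔE = 13.60 × (1/6² − 1/9²) = 13.60 × 0.01543 = 0.2099 eV.
λ = hc/ΔE = 1240 / 0.2099 = 5910 nm.

5910 nm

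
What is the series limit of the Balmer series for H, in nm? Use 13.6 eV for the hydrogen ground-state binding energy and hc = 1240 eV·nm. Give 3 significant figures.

365 nm

The Balmer series has lower level n_f = 2; the series limit corresponds to n_i → ∞.
ΔE_max = 13.6 × 1 / 2² = 3.400 eV.
λ_min = 1240 / 3.400 = 365 nm.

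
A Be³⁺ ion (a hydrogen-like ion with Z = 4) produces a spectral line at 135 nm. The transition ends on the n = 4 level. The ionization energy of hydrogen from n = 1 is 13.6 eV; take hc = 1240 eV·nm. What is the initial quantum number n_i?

n_i = 7

The photon energy is ΔE = hc/λ = 1240 / 135 = 9.185 eV.
With Z = 4, ΔE = 217.6 × (1/n_f² − 1/n_i²), so 1/n_f² − 1/n_i² = 0.04221.
With n_f = 4: 1/n_i² = 1/16 − 0.04221 = 0.02029, so n_i ≈ 7.02.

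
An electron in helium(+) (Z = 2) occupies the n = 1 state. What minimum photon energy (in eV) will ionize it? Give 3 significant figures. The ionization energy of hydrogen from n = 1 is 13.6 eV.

54.4 eV

E_n = −13.6 Z²/n² = −54.40/n² eV for Z = 2.
E_1 = −54.40/1 = −54.4 eV, so ionization (to E = 0) requires 54.4 eV.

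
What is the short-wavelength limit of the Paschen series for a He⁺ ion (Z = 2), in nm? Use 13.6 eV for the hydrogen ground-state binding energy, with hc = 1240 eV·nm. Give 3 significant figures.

The Paschen series has lower level n_f = 3; the series limit corresponds to n_i → ∞.
ΔE_max = 13.6 × 4 / 3² = 6.044 eV.
λ_min = 1240 / 6.044 = 205 nm.

205 nm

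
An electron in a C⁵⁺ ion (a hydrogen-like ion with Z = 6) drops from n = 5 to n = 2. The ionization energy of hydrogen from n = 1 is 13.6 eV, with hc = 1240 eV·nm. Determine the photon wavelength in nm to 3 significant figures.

12.1 nm

For Z = 6 the level energies scale as Z², so the effective Rydberg energy is 13.6 × 36 = 489.6 eV.
ΔE = 489.6 × (1/2² − 1/5²) = 489.6 × 0.2100 = 102.8 eV.
λ = hc/ΔE = 1240 / 102.8 = 12.1 nm.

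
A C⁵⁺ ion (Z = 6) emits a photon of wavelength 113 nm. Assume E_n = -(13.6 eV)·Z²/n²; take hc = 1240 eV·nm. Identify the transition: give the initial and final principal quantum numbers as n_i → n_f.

n_i = 5, n_f = 4

The photon energy is ΔE = hc/λ = 1240 / 113 = 10.97 eV.
With Z = 6, ΔE = 489.6 × (1/n_f² − 1/n_i²), so 1/n_f² − 1/n_i² = 0.02241.
Trying n_f = 4 gives 1/n_i² = 0.04009, i.e. n_i ≈ 5; this pair matches.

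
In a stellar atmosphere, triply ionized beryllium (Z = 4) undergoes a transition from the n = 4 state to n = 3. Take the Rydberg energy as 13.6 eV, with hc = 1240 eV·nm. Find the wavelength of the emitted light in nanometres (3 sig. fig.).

117 nm

For Z = 4 the level energies scale as Z², so the effective Rydberg energy is 13.6 × 16 = 217.6 eV.
ΔE = 217.6 × (1/3² − 1/4²) = 217.6 × 0.04861 = 10.58 eV.
λ = hc/ΔE = 1240 / 10.58 = 117 nm.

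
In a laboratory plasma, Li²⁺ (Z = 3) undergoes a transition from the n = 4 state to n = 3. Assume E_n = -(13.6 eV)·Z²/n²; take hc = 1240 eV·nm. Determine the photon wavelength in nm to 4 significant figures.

For Z = 3 the level energies scale as Z², so the effective Rydberg energy is 13.6 × 9 = 122.4 eV.
ΔE = 122.4 × (1/3² − 1/4²) = 122.4 × 0.04861 = 5.950 eV.
λ = hc/ΔE = 1240 / 5.950 = 208.4 nm.

208.4 nm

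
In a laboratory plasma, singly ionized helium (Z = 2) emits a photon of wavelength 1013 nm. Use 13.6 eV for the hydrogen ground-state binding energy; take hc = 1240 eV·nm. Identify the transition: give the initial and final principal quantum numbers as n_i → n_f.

The photon energy is ΔE = hc/λ = 1240 / 1013 = 1.224 eV.
With Z = 2, ΔE = 54.40 × (1/n_f² − 1/n_i²), so 1/n_f² − 1/n_i² = 0.02250.
Trying n_f = 4 gives 1/n_i² = 0.04000, i.e. n_i ≈ 5; this pair matches.

n_i = 5, n_f = 4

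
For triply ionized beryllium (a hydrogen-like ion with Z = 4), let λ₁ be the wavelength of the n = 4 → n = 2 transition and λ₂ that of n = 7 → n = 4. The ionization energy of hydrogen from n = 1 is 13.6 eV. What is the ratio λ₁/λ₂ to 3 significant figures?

0.224

λ ∝ 1/ΔE ∝ 1/(1/n_f² − 1/n_i²), and the Z² and hc factors cancel in the ratio.
λ₁/λ₂ = (1/4² − 1/7²)/(1/2² − 1/4²) = 0.04209/0.1875 = 0.224.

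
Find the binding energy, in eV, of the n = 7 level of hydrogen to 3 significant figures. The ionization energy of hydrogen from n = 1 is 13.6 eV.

0.278 eV

E_7 = −13.60/49 = −0.278 eV, so ionization (to E = 0) requires 0.278 eV.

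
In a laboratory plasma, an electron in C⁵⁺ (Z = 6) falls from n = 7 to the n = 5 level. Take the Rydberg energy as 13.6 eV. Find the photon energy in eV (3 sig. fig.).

9.59 eV

The Bohr energies scale as Z², so for Z = 6: E_n = −489.6/n² eV.
E_7 = −489.6/49 = −9.992 eV and E_5 = −489.6/25 = −19.58 eV.
The photon energy is |E_7 − E_5| = 9.59 eV.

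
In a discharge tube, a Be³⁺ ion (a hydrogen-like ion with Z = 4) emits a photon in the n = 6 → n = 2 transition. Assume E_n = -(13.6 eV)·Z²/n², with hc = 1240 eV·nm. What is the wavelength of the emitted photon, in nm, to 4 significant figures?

25.64 nm

For Z = 4 the level energies scale as Z², so the effective Rydberg energy is 13.6 × 16 = 217.6 eV.
ΔE = 217.6 × (1/2² − 1/6²) = 217.6 × 0.2222 = 48.36 eV.
λ = hc/ΔE = 1240 / 48.36 = 25.64 nm.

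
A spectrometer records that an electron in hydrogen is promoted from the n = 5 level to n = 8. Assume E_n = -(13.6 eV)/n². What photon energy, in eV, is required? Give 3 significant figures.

E_8 = −13.60/64 = −0.2125 eV and E_5 = −13.60/25 = −0.5440 eV.
The photon energy is |E_8 − E_5| = 0.332 eV.

0.332 eV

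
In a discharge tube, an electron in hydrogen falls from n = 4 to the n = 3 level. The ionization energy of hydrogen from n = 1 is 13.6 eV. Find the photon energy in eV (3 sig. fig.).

0.661 eV

E_4 = −13.60/16 = −0.8500 eV and E_3 = −13.60/9 = −1.511 eV.
The photon energy is |E_4 − E_3| = 0.661 eV.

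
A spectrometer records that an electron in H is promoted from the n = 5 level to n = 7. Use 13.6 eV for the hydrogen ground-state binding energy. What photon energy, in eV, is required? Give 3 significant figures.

E_7 = −13.60/49 = −0.2776 eV and E_5 = −13.60/25 = −0.5440 eV.
The photon energy is |E_7 − E_5| = 0.266 eV.

0.266 eV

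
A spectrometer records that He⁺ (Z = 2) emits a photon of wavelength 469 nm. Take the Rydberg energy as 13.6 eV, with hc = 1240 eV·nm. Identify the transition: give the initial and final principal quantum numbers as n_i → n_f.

n_i = 4, n_f = 3

The photon energy is ΔE = hc/λ = 1240 / 469 = 2.644 eV.
With Z = 2, ΔE = 54.40 × (1/n_f² − 1/n_i²), so 1/n_f² − 1/n_i² = 0.04860.
Trying n_f = 3 gives 1/n_i² = 0.06251, i.e. n_i ≈ 4; this pair matches.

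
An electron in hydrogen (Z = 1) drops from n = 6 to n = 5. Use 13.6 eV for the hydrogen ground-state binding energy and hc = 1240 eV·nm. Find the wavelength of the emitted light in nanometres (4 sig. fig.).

ΔE = 13.60 × (1/5² − 1/6²) = 13.60 × 0.01222 = 0.1662 eV.
λ = hc/ΔE = 1240 / 0.1662 = 7460 nm.
This line belongs to the Pfund series.

7460 nm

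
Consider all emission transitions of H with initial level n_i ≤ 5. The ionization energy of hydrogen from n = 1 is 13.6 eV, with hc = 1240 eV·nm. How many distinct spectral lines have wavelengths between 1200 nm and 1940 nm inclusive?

2

Enumerate all n_i → n_f pairs with 1 ≤ n_f < n_i ≤ 5 and compute λ = 1240 / [13.6·1·(1/n_f² − 1/n_i²)].
Lines falling in [1200, 1940] nm: 5→3 (1282 nm), 4→3 (1876 nm).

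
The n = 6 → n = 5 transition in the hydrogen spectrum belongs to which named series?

The series is set by the lower level: n_f = 5 is the Pfund series.

Pfund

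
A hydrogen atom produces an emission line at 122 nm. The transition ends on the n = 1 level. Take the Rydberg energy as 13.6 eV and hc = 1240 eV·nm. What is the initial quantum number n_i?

n_i = 2

The photon energy is ΔE = hc/λ = 1240 / 122 = 10.16 eV.
With Z = 1, ΔE = 13.60 × (1/n_f² − 1/n_i²), so 1/n_f² − 1/n_i² = 0.7473.
With n_f = 1: 1/n_i² = 1/1 − 0.7473 = 0.2527, so n_i ≈ 1.99.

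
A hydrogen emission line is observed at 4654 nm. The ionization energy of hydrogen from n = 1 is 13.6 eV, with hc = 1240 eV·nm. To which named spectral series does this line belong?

Pfund

ΔE = 1240/4654 = 0.2664 eV.
This matches 13.6 × (1/5² − 1/7²), so n_f = 5: the Pfund series.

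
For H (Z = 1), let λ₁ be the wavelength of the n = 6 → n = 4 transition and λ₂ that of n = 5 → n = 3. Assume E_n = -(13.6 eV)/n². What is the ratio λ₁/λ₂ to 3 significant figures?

2.05

λ ∝ 1/ΔE ∝ 1/(1/n_f² − 1/n_i²), and the Z² and hc factors cancel in the ratio.
λ₁/λ₂ = (1/3² − 1/5²)/(1/4² − 1/6²) = 0.07111/0.03472 = 2.05.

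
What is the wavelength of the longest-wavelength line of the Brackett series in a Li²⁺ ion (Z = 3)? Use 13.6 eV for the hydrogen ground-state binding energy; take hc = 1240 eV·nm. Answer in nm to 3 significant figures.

The Brackett series terminates on n_f = 4; the first line has n_i = 4+1 = 5.
ΔE = 122.4 × (1/4² − 1/5²) = 2.754 eV.
λ = 1240 / 2.754 = 450 nm.

450 nm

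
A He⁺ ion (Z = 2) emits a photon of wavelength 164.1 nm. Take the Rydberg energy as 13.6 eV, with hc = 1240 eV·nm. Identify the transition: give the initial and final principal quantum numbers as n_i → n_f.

n_i = 3, n_f = 2

The photon energy is ΔE = hc/λ = 1240 / 164.1 = 7.556 eV.
With Z = 2, ΔE = 54.40 × (1/n_f² − 1/n_i²), so 1/n_f² − 1/n_i² = 0.1389.
Trying n_f = 2 gives 1/n_i² = 0.1111, i.e. n_i ≈ 3; this pair matches.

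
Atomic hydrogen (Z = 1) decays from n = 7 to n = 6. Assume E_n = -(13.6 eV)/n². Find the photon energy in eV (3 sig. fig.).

E_7 = −13.60/49 = −0.2776 eV and E_6 = −13.60/36 = −0.3778 eV.
The photon energy is |E_7 − E_6| = 0.100 eV.

0.100 eV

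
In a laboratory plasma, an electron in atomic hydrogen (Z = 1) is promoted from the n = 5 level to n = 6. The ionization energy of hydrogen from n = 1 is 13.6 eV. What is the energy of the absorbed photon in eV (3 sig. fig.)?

0.166 eV

E_6 = −13.60/36 = −0.3778 eV and E_5 = −13.60/25 = −0.5440 eV.
The photon energy is |E_6 − E_5| = 0.166 eV.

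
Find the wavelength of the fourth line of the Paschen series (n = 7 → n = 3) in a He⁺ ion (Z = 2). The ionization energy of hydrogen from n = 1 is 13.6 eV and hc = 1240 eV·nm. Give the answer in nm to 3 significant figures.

The Paschen series terminates on n_f = 3; the fourth line has n_i = 3+4 = 7.
ΔE = 54.40 × (1/3² − 1/7²) = 4.934 eV.
λ = 1240 / 4.934 = 251 nm.

251 nm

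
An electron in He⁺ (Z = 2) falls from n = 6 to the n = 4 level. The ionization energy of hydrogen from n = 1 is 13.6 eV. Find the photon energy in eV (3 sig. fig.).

1.89 eV

The Bohr energies scale as Z², so for Z = 2: E_n = −54.40/n² eV.
E_6 = −54.40/36 = −1.511 eV and E_4 = −54.40/16 = −3.400 eV.
The photon energy is |E_6 − E_4| = 1.89 eV.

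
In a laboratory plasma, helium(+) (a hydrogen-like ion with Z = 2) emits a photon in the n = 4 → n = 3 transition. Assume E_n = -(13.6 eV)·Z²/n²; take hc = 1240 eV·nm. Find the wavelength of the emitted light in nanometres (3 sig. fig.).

469 nm

For Z = 2 the level energies scale as Z², so the effective Rydberg energy is 13.6 × 4 = 54.40 eV.
ΔE = 54.40 × (1/3² − 1/4²) = 54.40 × 0.04861 = 2.644 eV.
λ = hc/ΔE = 1240 / 2.644 = 469 nm.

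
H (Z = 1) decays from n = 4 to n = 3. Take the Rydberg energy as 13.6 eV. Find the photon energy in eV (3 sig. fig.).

E_4 = −13.60/16 = −0.8500 eV and E_3 = −13.60/9 = −1.511 eV.
The photon energy is |E_4 − E_3| = 0.661 eV.

0.661 eV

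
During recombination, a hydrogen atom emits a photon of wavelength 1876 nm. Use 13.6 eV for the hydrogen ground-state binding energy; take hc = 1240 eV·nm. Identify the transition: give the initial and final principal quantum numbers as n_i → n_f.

n_i = 4, n_f = 3

The photon energy is ΔE = hc/λ = 1240 / 1876 = 0.6610 eV.
With Z = 1, ΔE = 13.60 × (1/n_f² − 1/n_i²), so 1/n_f² − 1/n_i² = 0.04860.
Trying n_f = 3 gives 1/n_i² = 0.06251, i.e. n_i ≈ 4; this pair matches.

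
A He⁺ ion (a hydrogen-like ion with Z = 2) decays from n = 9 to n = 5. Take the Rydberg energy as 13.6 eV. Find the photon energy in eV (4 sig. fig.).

The Bohr energies scale as Z², so for Z = 2: E_n = −54.40/n² eV.
E_9 = −54.40/81 = −0.6716 eV and E_5 = −54.40/25 = −2.176 eV.
The photon energy is |E_9 − E_5| = 1.504 eV.

1.504 eV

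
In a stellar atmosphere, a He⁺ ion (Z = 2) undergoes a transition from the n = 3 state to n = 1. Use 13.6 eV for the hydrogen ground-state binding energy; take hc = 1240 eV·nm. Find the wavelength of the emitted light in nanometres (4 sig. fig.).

25.64 nm

For Z = 2 the level energies scale as Z², so the effective Rydberg energy is 13.6 × 4 = 54.40 eV.
ΔE = 54.40 × (1/1² − 1/3²) = 54.40 × 0.8889 = 48.36 eV.
λ = hc/ΔE = 1240 / 48.36 = 25.64 nm.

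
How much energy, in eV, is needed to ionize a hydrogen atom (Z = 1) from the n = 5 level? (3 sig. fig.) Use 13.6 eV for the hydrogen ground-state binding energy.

0.544 eV

E_5 = −13.60/25 = −0.544 eV, so ionization (to E = 0) requires 0.544 eV.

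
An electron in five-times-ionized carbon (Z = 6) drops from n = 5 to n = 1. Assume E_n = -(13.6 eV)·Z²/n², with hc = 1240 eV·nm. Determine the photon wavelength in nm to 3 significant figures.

For Z = 6 the level energies scale as Z², so the effective Rydberg energy is 13.6 × 36 = 489.6 eV.
ΔE = 489.6 × (1/1² − 1/5²) = 489.6 × 0.9600 = 470.0 eV.
λ = hc/ΔE = 1240 / 470.0 = 2.64 nm.

2.64 nm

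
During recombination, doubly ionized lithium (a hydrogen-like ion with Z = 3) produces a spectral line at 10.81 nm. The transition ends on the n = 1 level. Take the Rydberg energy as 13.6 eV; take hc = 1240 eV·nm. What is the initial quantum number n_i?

n_i = 4

The photon energy is ΔE = hc/λ = 1240 / 10.81 = 114.7 eV.
With Z = 3, ΔE = 122.4 × (1/n_f² − 1/n_i²), so 1/n_f² − 1/n_i² = 0.9372.
With n_f = 1: 1/n_i² = 1/1 − 0.9372 = 0.06284, so n_i ≈ 3.99.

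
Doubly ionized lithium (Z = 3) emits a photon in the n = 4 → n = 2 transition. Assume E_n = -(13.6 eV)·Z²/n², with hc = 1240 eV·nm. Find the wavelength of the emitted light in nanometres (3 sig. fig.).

54.0 nm

For Z = 3 the level energies scale as Z², so the effective Rydberg energy is 13.6 × 9 = 122.4 eV.
ΔE = 122.4 × (1/2² − 1/4²) = 122.4 × 0.1875 = 22.95 eV.
λ = hc/ΔE = 1240 / 22.95 = 54.0 nm.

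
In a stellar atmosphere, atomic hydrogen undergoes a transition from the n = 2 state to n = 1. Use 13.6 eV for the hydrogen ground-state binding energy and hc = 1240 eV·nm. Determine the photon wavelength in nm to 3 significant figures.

122 nm

ΔE = 13.60 × (1/1² − 1/2²) = 13.60 × 0.7500 = 10.20 eV.
λ = hc/ΔE = 1240 / 10.20 = 122 nm.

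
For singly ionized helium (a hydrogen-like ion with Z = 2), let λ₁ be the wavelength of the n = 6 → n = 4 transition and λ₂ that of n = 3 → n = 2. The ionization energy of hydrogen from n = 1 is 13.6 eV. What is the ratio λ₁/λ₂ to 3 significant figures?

4.00

λ ∝ 1/ΔE ∝ 1/(1/n_f² − 1/n_i²), and the Z² and hc factors cancel in the ratio.
λ₁/λ₂ = (1/2² − 1/3²)/(1/4² − 1/6²) = 0.1389/0.03472 = 4.00.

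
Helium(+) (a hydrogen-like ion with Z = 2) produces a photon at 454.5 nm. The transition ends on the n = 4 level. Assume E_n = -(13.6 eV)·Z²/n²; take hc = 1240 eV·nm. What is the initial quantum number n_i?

n_i = 9

The photon energy is ΔE = hc/λ = 1240 / 454.5 = 2.728 eV.
With Z = 2, ΔE = 54.40 × (1/n_f² − 1/n_i²), so 1/n_f² − 1/n_i² = 0.05015.
With n_f = 4: 1/n_i² = 1/16 − 0.05015 = 0.01235, so n_i ≈ 9.00.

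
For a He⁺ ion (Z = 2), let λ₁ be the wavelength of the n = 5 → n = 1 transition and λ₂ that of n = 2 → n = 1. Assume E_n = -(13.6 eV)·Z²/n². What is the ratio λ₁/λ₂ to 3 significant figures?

0.781

λ ∝ 1/ΔE ∝ 1/(1/n_f² − 1/n_i²), and the Z² and hc factors cancel in the ratio.
λ₁/λ₂ = (1/1² − 1/2²)/(1/1² − 1/5²) = 0.7500/0.9600 = 0.781.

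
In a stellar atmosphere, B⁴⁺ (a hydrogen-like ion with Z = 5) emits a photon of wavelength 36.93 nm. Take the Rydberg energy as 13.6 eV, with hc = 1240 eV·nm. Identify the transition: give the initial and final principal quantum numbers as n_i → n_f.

n_i = 9, n_f = 3

The photon energy is ΔE = hc/λ = 1240 / 36.93 = 33.58 eV.
With Z = 5, ΔE = 340.0 × (1/n_f² − 1/n_i²), so 1/n_f² − 1/n_i² = 0.09876.
Trying n_f = 3 gives 1/n_i² = 0.01236, i.e. n_i ≈ 9; this pair matches.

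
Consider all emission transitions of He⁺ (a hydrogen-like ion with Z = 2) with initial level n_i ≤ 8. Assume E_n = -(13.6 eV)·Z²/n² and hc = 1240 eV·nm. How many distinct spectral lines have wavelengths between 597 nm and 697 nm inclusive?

1

Enumerate all n_i → n_f pairs with 1 ≤ n_f < n_i ≤ 8 and compute λ = 1240 / [13.6·4·(1/n_f² − 1/n_i²)].
Lines falling in [597, 697] nm: 6→4 (656.5 nm).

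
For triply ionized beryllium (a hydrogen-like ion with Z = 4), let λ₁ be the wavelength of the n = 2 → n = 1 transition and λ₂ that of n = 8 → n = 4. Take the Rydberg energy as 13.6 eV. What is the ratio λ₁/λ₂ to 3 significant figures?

0.0625

λ ∝ 1/ΔE ∝ 1/(1/n_f² − 1/n_i²), and the Z² and hc factors cancel in the ratio.
λ₁/λ₂ = (1/4² − 1/8²)/(1/1² − 1/2²) = 0.04688/0.7500 = 0.0625.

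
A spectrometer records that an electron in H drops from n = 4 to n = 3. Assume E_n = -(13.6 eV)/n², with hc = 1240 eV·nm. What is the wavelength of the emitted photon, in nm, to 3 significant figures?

1880 nm

ΔE = 13.60 × (1/3² − 1/4²) = 13.60 × 0.04861 = 0.6611 eV.
λ = hc/ΔE = 1240 / 0.6611 = 1880 nm.
This line belongs to the Paschen series.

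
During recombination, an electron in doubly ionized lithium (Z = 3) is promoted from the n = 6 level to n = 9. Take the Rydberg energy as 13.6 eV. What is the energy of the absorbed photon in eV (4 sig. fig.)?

The Bohr energies scale as Z², so for Z = 3: E_n = −122.4/n² eV.
E_9 = −122.4/81 = −1.511 eV and E_6 = −122.4/36 = −3.400 eV.
The photon energy is |E_9 − E_6| = 1.889 eV.

1.889 eV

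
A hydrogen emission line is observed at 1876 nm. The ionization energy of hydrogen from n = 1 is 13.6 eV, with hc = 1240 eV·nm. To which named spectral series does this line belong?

Paschen

ΔE = 1240/1876 = 0.6610 eV.
This matches 13.6 × (1/3² − 1/4²), so n_f = 3: the Paschen series.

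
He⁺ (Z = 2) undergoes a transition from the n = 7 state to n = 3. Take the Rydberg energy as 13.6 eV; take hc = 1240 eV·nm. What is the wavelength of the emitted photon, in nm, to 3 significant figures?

For Z = 2 the level energies scale as Z², so the effective Rydberg energy is 13.6 × 4 = 54.40 eV.
ΔE = 54.40 × (1/3² − 1/7²) = 54.40 × 0.09070 = 4.934 eV.
λ = hc/ΔE = 1240 / 4.934 = 251 nm.

251 nm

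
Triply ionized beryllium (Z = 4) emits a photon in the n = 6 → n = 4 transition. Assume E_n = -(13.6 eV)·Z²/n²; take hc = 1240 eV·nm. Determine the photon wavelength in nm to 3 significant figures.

For Z = 4 the level energies scale as Z², so the effective Rydberg energy is 13.6 × 16 = 217.6 eV.
ΔE = 217.6 × (1/4² − 1/6²) = 217.6 × 0.03472 = 7.556 eV.
λ = hc/ΔE = 1240 / 7.556 = 164 nm.

164 nm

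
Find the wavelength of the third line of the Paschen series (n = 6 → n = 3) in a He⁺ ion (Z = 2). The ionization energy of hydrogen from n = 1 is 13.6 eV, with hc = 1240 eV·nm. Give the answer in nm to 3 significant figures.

274 nm

The Paschen series terminates on n_f = 3; the third line has n_i = 3+3 = 6.
ΔE = 54.40 × (1/3² − 1/6²) = 4.533 eV.
λ = 1240 / 4.533 = 274 nm.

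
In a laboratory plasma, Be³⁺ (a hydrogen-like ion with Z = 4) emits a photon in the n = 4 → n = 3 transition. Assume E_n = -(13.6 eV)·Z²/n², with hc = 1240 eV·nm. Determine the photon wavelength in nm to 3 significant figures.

For Z = 4 the level energies scale as Z², so the effective Rydberg energy is 13.6 × 16 = 217.6 eV.
ΔE = 217.6 × (1/3² − 1/4²) = 217.6 × 0.04861 = 10.58 eV.
λ = hc/ΔE = 1240 / 10.58 = 117 nm.

117 nm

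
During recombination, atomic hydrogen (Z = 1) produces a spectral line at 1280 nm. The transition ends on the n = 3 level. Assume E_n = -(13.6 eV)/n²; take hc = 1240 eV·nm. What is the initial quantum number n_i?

n_i = 5

The photon energy is ΔE = hc/λ = 1240 / 1280 = 0.9688 eV.
With Z = 1, ΔE = 13.60 × (1/n_f² − 1/n_i²), so 1/n_f² − 1/n_i² = 0.07123.
With n_f = 3: 1/n_i² = 1/9 − 0.07123 = 0.03988, so n_i ≈ 5.01.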